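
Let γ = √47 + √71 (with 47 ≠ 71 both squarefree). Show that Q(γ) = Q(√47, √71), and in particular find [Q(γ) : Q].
[Q(γ) : Q] = 4 (equivalently, Q(γ) = Q(√47, √71))

Obviously Q(γ) ⊆ Q(√47, √71), and [Q(√47, √71):Q] = 4 (since 47, 71 are distinct squarefree integers > 1 with 3337 not a perfect square). To show equality we compute the minimal polynomial of γ. From γ = √47 + √71: γ^2 = 47 + 2√(3337) + 71 = 118 + 2√(3337), so γ^2 - 118 = 2√(3337); squaring, (γ^2 - 118)^2 = 4·3337, i.e. γ^4 - 236γ^2 + 13924 - 13348 = 0, i.e. γ^4 - 236γ^2 + 576 = 0. So γ is a root of x^4 - 236x^2 + 576. This polynomial is irreducible over Q: it has no rational root (each ±√47 ± √71 is irrational), and any factorization into two quadratics over Q would force √(3337) ∈ Q (pairing opposite roots) or √47, √71 ∈ Q (other pairings), all impossible. Hence [Q(γ):Q] = 4 = [Q(√47, √71):Q], so Q(γ) = Q(√47, √71).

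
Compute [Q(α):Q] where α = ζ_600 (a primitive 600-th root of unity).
[Q(α):Q] = 160

The minimal polynomial of ζ_600 over Q is the 600-th cyclotomic polynomial Φ_600(x), which is irreducible over Q and has degree φ(600) = 160. Hence [Q(α):Q] = φ(600) = 160.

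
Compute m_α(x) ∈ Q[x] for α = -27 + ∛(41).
m_α(x) = x^3 + 81x^2 + 2187x + 19642

Set β = α + 27 = ∛(41), so β^3 = 41. Then (α + 27)^3 - 41 = 0, i.e. α is a root of g(x) = (x + 27)^3 - 41 = x^3 + 81x^2 + 2187x + 19642. Since g(x) = h(x + 27) where h(x) = x^3 - 41, and h is irreducible over Q (because 41 is not a perfect cube, so h has no rational root, and a monic cubic with no rational root is irreducible), g is also irreducible (irreducibility is preserved under the substitution x → x + 27). Hence m_α(x) = x^3 + 81x^2 + 2187x + 19642.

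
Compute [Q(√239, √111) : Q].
[Q(√239, √111) : Q] = 4

[Q(√239):Q] = 2 (min poly x^2 - 239, irreducible since 239 is squarefree > 1). For the top step, suppose √111 ∈ Q(√239), say √111 = c + d√239 with c, d ∈ Q. Squaring: 111 = c^2 + 239d^2 + 2cd√239. Since √239 ∉ Q this forces 2cd = 0. If d = 0 then √111 = c ∈ Q, contradicting 111 squarefree > 1. If c = 0 then 111 = 239d^2, so 239·111 = (239d)^2 is a perfect square in Q — but 239·111 = 26529 is not a perfect square (since 239 and 111 are distinct squarefree integers). Contradiction. Hence √111 ∉ Q(√239), so x^2 - 111 stays irreducible over Q(√239) and [Q(√239, √111) : Q(√239)] = 2. By the tower law, [Q(√239, √111) : Q] = 2 · 2 = 4.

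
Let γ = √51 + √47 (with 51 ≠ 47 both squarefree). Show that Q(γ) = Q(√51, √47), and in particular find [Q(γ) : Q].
[Q(γ) : Q] = 4 (equivalently, Q(γ) = Q(√51, √47))

Obviously Q(γ) ⊆ Q(√51, √47), and [Q(√51, √47):Q] = 4 (since 51, 47 are distinct squarefree integers > 1 with 2397 not a perfect square). To show equality we compute the minimal polynomial of γ. From γ = √51 + √47: γ^2 = 51 + 2√(2397) + 47 = 98 + 2√(2397), so γ^2 - 98 = 2√(2397); squaring, (γ^2 - 98)^2 = 4·2397, i.e. γ^4 - 196γ^2 + 9604 - 9588 = 0, i.e. γ^4 - 196γ^2 + 16 = 0. So γ is a root of x^4 - 196x^2 + 16. This polynomial is irreducible over Q: it has no rational root (each ±√51 ± √47 is irrational), and any factorization into two quadratics over Q would force √(2397) ∈ Q (pairing opposite roots) or √51, √47 ∈ Q (other pairings), all impossible. Hence [Q(γ):Q] = 4 = [Q(√51, √47):Q], so Q(γ) = Q(√51, √47).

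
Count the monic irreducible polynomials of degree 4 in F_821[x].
There are 113582648910 monic irreducible polynomials of degree 4 over F_821

Each element of F_{821^4} that lies in no proper subfield is a root of exactly one monic irreducible of degree 4 over F_821, and each such polynomial has 4 distinct roots in F_{821^4}. By Möbius inversion the count is N_821(4) = (1/4) Σ_{d|4} μ(4/d) · 821^d = (1/4)(μ(4)·821^1 + μ(2)·821^2 + μ(1)·821^4) = 454330595640/4 = 113582648910.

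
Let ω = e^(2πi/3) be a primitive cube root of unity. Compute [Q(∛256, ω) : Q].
[Q(∛256, ω) : Q] = 6

[Q(∛256):Q] = 3 (min poly x^3 - 256, irreducible since 256 is not a perfect cube). [Q(ω):Q] = 2 (min poly x^2 + x + 1). Since Q(∛256) ⊂ R and ω ∉ R, we have ω ∉ Q(∛256), so x^2 + x + 1 remains irreducible over Q(∛256) and [Q(∛256, ω) : Q(∛256)] = 2. By the tower law, [Q(∛256, ω) : Q] = 3 · 2 = 6. (In fact Q(∛256, ω) is the splitting field of x^3 - 256 over Q.)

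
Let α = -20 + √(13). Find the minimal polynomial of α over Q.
m_α(x) = x^2 + 40x + 387

From α + 20 = √(13), squaring gives (α + 20)^2 = 13, i.e. α^2 + 40α + 400 = 13, so α^2 + 40α + 387 = 0. The discriminant of x^2 + 40x + 387 is (40)^2 - 4·(387) = 1600 - 1548 = 52, and 4·(13) is not a perfect square in Q since 13 is squarefree and ≠ 1. Hence x^2 + 40x + 387 is irreducible over Q and is the minimal polynomial of α.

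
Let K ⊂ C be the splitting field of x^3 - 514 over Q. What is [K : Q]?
[K : Q] = 6

The roots of x^3 - 514 are ∛514, ω∛514, ω^2∛514 where ω = e^(2πi/3) is a primitive cube root of unity, so K = Q(∛514, ω). Now [Q(∛514):Q] = 3 (since 514 is not a perfect cube, x^3 - 514 is irreducible) and [Q(ω):Q] = 2. Both 2 and 3 divide [K:Q], and [K:Q] ≤ 3·2 = 6, so [K:Q] = 6. (Equivalently: Q(∛514) ⊂ R but ω ∉ R, so [K : Q(∛514)] = 2.)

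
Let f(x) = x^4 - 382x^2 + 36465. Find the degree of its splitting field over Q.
[K : Q] = 4

Solving the quadratic in x^2: x^2 = (382 ± √(382^2 - 4·36465))/2 = (382 ± √64)/2 = (382 ± 8)/2, giving x^2 = 187 or x^2 = 195. So f(x) = (x^2 - 187)(x^2 - 195) and the roots of f are ±√187, ±√195. Hence the splitting field is K = Q(√187, √195). Since 187 and 195 are distinct squarefree integers > 1, their product 36465 is not a perfect square, so √195 ∉ Q(√187). By the tower law [K:Q] = [Q(√187,√195):Q(√187)] · [Q(√187):Q] = 2 · 2 = 4.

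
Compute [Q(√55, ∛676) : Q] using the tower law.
[Q(√55, ∛676) : Q] = 6

Let L = Q(√55, ∛676). Since Q(√55) ⊂ L and [Q(√55):Q] = 2, the tower law gives 2 | [L:Q]. Likewise Q(∛676) ⊂ L with [Q(∛676):Q] = 3 (because 676 is not a perfect cube), so 3 | [L:Q]. As gcd(2,3) = 1, [L:Q] is divisible by 6. Conversely L is generated over Q by √55 and ∛676, so [L:Q] ≤ 2·3 = 6. Therefore [Q(√55, ∛676) : Q] = 6.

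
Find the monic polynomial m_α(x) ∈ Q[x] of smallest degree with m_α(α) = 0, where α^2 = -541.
m_α(x) = x^2 + 541

α satisfies α^2 + 541 = 0, so x^2 + 541 annihilates α. Since d = -541 is squarefree and ≠ 1, it is not a perfect square in Q, so x^2 + 541 has no rational root and is therefore irreducible over Q (a degree-2 polynomial over a field is irreducible iff it has no root). Hence m_α(x) = x^2 + 541.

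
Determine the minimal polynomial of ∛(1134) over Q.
m_α(x) = x^3 - 1134

α satisfies α^3 = 1134, so x^3 - 1134 annihilates α. By the rational root test, a rational root p/q (in lowest terms) of x^3 - 1134 would satisfy p^3 = 1134 q^3, forcing q = 1 and p^3 = 1134; but 1134 is not a perfect cube, contradiction. A monic cubic over Q with no rational root is irreducible (any nontrivial factorization would include a linear factor). Hence x^3 - 1134 is the minimal polynomial of α, and in particular [Q(α):Q] = 3.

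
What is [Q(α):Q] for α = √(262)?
[Q(α):Q] = 2

[Q(α):Q] equals the degree of the minimal polynomial of α. Here α^2 = 262 and x^2 - 262 is irreducible (d = 262 is squarefree, ≠ 1, hence not a square), so deg(m_α) = 2. Thus [Q(α):Q] = 2.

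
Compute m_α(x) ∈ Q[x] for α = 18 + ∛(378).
m_α(x) = x^3 - 54x^2 + 972x - 6210

Set β = α - 18 = ∛(378), so β^3 = 378. Then (α - 18)^3 - 378 = 0, i.e. α is a root of g(x) = (x - 18)^3 - 378 = x^3 - 54x^2 + 972x - 6210. Since g(x) = h(x - 18) where h(x) = x^3 - 378, and h is irreducible over Q (because 378 is not a perfect cube, so h has no rational root, and a monic cubic with no rational root is irreducible), g is also irreducible (irreducibility is preserved under the substitution x → x - 18). Hence m_α(x) = x^3 - 54x^2 + 972x - 6210.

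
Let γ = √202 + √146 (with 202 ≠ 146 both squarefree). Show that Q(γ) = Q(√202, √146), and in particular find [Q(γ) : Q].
[Q(γ) : Q] = 4 (equivalently, Q(γ) = Q(√202, √146))

Obviously Q(γ) ⊆ Q(√202, √146), and [Q(√202, √146):Q] = 4 (since 202, 146 are distinct squarefree integers > 1 with 29492 not a perfect square). To show equality we compute the minimal polynomial of γ. From γ = √202 + √146: γ^2 = 202 + 2√(29492) + 146 = 348 + 2√(29492), so γ^2 - 348 = 2√(29492); squaring, (γ^2 - 348)^2 = 4·29492, i.e. γ^4 - 696γ^2 + 121104 - 117968 = 0, i.e. γ^4 - 696γ^2 + 3136 = 0. So γ is a root of x^4 - 696x^2 + 3136. This polynomial is irreducible over Q: it has no rational root (each ±√202 ± √146 is irrational), and any factorization into two quadratics over Q would force √(29492) ∈ Q (pairing opposite roots) or √202, √146 ∈ Q (other pairings), all impossible. Hence [Q(γ):Q] = 4 = [Q(√202, √146):Q], so Q(γ) = Q(√202, √146).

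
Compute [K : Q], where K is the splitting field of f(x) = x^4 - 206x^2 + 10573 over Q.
[K : Q] = 4

Solving the quadratic in x^2: x^2 = (206 ± √(206^2 - 4·10573))/2 = (206 ± √144)/2 = (206 ± 12)/2, giving x^2 = 97 or x^2 = 109. So f(x) = (x^2 - 97)(x^2 - 109) and the roots of f are ±√97, ±√109. Hence the splitting field is K = Q(√97, √109). Since 97 and 109 are distinct squarefree integers > 1, their product 10573 is not a perfect square, so √109 ∉ Q(√97). By the tower law [K:Q] = [Q(√97,√109):Q(√97)] · [Q(√97):Q] = 2 · 2 = 4.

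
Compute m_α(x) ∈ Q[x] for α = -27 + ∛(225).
m_α(x) = x^3 + 81x^2 + 2187x + 19458

Set β = α + 27 = ∛(225), so β^3 = 225. Then (α + 27)^3 - 225 = 0, i.e. α is a root of g(x) = (x + 27)^3 - 225 = x^3 + 81x^2 + 2187x + 19458. Since g(x) = h(x + 27) where h(x) = x^3 - 225, and h is irreducible over Q (because 225 is not a perfect cube, so h has no rational root, and a monic cubic with no rational root is irreducible), g is also irreducible (irreducibility is preserved under the substitution x → x + 27). Hence m_α(x) = x^3 + 81x^2 + 2187x + 19458.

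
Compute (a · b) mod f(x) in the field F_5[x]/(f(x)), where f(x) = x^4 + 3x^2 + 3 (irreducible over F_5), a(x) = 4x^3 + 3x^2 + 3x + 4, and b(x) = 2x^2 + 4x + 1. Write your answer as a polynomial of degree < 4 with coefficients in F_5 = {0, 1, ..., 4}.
a · b ≡ 3x^3 + 2x^2 + 3 (mod f(x))

Multiply in F_5[x]: a(x)·b(x) = (4x^3 + 3x^2 + 3x + 4)·(2x^2 + 4x + 1) = 3x^5 + 2x^4 + 2x^3 + 3x^2 + 4x + 4. This has degree ≥ 4, so divide by f(x) over F_5: 3x^5 + 2x^4 + 2x^3 + 3x^2 + 4x + 4 = (3x + 2)·(x^4 + 3x^2 + 3) + (3x^3 + 2x^2 + 3). Hence a·b ≡ 3x^3 + 2x^2 + 3 (mod f). (F_5[x]/(f) is a field with 5^4 = 625 elements since f is irreducible of degree 4.)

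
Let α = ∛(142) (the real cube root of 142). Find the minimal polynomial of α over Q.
m_α(x) = x^3 - 142

α satisfies α^3 = 142, so x^3 - 142 annihilates α. By the rational root test, a rational root p/q (in lowest terms) of x^3 - 142 would satisfy p^3 = 142 q^3, forcing q = 1 and p^3 = 142; but 142 is not a perfect cube, contradiction. A monic cubic over Q with no rational root is irreducible (any nontrivial factorization would include a linear factor). Hence x^3 - 142 is the minimal polynomial of α, and in particular [Q(α):Q] = 3.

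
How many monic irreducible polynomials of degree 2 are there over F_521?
There are 135460 monic irreducible polynomials of degree 2 over F_521

Each element of F_{521^2} that lies in no proper subfield is a root of exactly one monic irreducible of degree 2 over F_521, and each such polynomial has 2 distinct roots in F_{521^2}. By Möbius inversion the count is N_521(2) = (1/2) Σ_{d|2} μ(2/d) · 521^d = (1/2)(μ(2)·521^1 + μ(1)·521^2) = 270920/2 = 135460.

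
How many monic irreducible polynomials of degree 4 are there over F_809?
There are 107086181220 monic irreducible polynomials of degree 4 over F_809

Each element of F_{809^4} that lies in no proper subfield is a root of exactly one monic irreducible of degree 4 over F_809, and each such polynomial has 4 distinct roots in F_{809^4}. By Möbius inversion the count is N_809(4) = (1/4) Σ_{d|4} μ(4/d) · 809^d = (1/4)(μ(4)·809^1 + μ(2)·809^2 + μ(1)·809^4) = 428344724880/4 = 107086181220.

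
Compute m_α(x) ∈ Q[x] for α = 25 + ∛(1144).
m_α(x) = x^3 - 75x^2 + 1875x - 16769

Set β = α - 25 = ∛(1144), so β^3 = 1144. Then (α - 25)^3 - 1144 = 0, i.e. α is a root of g(x) = (x - 25)^3 - 1144 = x^3 - 75x^2 + 1875x - 16769. Since g(x) = h(x - 25) where h(x) = x^3 - 1144, and h is irreducible over Q (because 1144 is not a perfect cube, so h has no rational root, and a monic cubic with no rational root is irreducible), g is also irreducible (irreducibility is preserved under the substitution x → x - 25). Hence m_α(x) = x^3 - 75x^2 + 1875x - 16769.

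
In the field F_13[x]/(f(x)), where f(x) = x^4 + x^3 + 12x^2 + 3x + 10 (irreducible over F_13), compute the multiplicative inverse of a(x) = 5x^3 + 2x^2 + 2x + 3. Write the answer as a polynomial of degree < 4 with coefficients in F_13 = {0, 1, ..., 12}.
a(x)^(-1) ≡ 6x^3 + x^2 + 5x + 5 (mod f(x))

Since f is irreducible over F_13, F_13[x]/(f) is a field and a(x) ≠ 0 has an inverse. Apply the extended Euclidean algorithm to f(x) and a(x) in F_13[x]: f(x) = (8x + 10)·a(x) + (2x^2 + 11x + 6);  a(x) = (9x + 10)·(2x^2 + 11x + 6) + (7x + 8);  (2x^2 + 11x + 6) = (4x + 10)·(7x + 8) + (4). The last nonzero remainder is the constant 4 = gcd(f, a) in F_13. Back-substituting through the division chain expresses 4 = s(x)·a(x) + t(x)·f(x) with s(x) ≡ 11x^3 + 4x^2 + 7x + 7 (mod f), so (11x^3 + 4x^2 + 7x + 7)·a(x) ≡ 4 (mod f). Multiplying by 4^(-1) ≡ 10 in F_13 gives a(x)^(-1) ≡ 10·(11x^3 + 4x^2 + 7x + 7) ≡ 6x^3 + x^2 + 5x + 5 (mod f). Check: (5x^3 + 2x^2 + 2x + 3)·(6x^3 + x^2 + 5x + 5) = 4x^6 + 4x^5 + 3x^3 + 10x^2 + 12x + 2 ≡ 1 (mod x^4 + x^3 + 12x^2 + 3x + 10).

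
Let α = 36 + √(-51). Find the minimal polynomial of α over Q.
m_α(x) = x^2 - 72x + 1347

From α - 36 = √(-51), squaring gives (α - 36)^2 = -51, i.e. α^2 - 72α + 1296 = -51, so α^2 - 72α + 1347 = 0. The discriminant of x^2 - 72x + 1347 is (-72)^2 - 4·(1347) = 5184 - 5388 = -204, and 4·(-51) is not a perfect square in Q since -51 is squarefree and ≠ 1. Hence x^2 - 72x + 1347 is irreducible over Q and is the minimal polynomial of α.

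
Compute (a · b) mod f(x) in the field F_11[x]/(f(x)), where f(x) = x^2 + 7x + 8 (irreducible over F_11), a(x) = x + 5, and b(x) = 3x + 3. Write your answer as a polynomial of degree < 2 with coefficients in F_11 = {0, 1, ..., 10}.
a · b ≡ 8x + 2 (mod f(x))

Multiply in F_11[x]: a(x)·b(x) = (x + 5)·(3x + 3) = 3x^2 + 7x + 4. This has degree ≥ 2, so divide by f(x) over F_11: 3x^2 + 7x + 4 = (3)·(x^2 + 7x + 8) + (8x + 2). Hence a·b ≡ 8x + 2 (mod f). (F_11[x]/(f) is a field with 11^2 = 121 elements since f is irreducible of degree 2.)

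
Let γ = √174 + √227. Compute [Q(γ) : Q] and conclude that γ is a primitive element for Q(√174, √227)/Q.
[Q(γ) : Q] = 4 (equivalently, Q(γ) = Q(√174, √227))

Obviously Q(γ) ⊆ Q(√174, √227), and [Q(√174, √227):Q] = 4 (since 174, 227 are distinct squarefree integers > 1 with 39498 not a perfect square). To show equality we compute the minimal polynomial of γ. From γ = √174 + √227: γ^2 = 174 + 2√(39498) + 227 = 401 + 2√(39498), so γ^2 - 401 = 2√(39498); squaring, (γ^2 - 401)^2 = 4·39498, i.e. γ^4 - 802γ^2 + 160801 - 157992 = 0, i.e. γ^4 - 802γ^2 + 2809 = 0. So γ is a root of x^4 - 802x^2 + 2809. This polynomial is irreducible over Q: it has no rational root (each ±√174 ± √227 is irrational), and any factorization into two quadratics over Q would force √(39498) ∈ Q (pairing opposite roots) or √174, √227 ∈ Q (other pairings), all impossible. Hence [Q(γ):Q] = 4 = [Q(√174, √227):Q], so Q(γ) = Q(√174, √227).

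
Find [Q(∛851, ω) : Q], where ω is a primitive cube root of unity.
[Q(∛851, ω) : Q] = 6

[Q(∛851):Q] = 3 (min poly x^3 - 851, irreducible since 851 is not a perfect cube). [Q(ω):Q] = 2 (min poly x^2 + x + 1). Since Q(∛851) ⊂ R and ω ∉ R, we have ω ∉ Q(∛851), so x^2 + x + 1 remains irreducible over Q(∛851) and [Q(∛851, ω) : Q(∛851)] = 2. By the tower law, [Q(∛851, ω) : Q] = 3 · 2 = 6. (In fact Q(∛851, ω) is the splitting field of x^3 - 851 over Q.)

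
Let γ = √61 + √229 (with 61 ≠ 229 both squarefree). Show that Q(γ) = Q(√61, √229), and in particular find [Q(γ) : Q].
[Q(γ) : Q] = 4 (equivalently, Q(γ) = Q(√61, √229))

Obviously Q(γ) ⊆ Q(√61, √229), and [Q(√61, √229):Q] = 4 (since 61, 229 are distinct squarefree integers > 1 with 13969 not a perfect square). To show equality we compute the minimal polynomial of γ. From γ = √61 + √229: γ^2 = 61 + 2√(13969) + 229 = 290 + 2√(13969), so γ^2 - 290 = 2√(13969); squaring, (γ^2 - 290)^2 = 4·13969, i.e. γ^4 - 580γ^2 + 84100 - 55876 = 0, i.e. γ^4 - 580γ^2 + 28224 = 0. So γ is a root of x^4 - 580x^2 + 28224. This polynomial is irreducible over Q: it has no rational root (each ±√61 ± √229 is irrational), and any factorization into two quadratics over Q would force √(13969) ∈ Q (pairing opposite roots) or √61, √229 ∈ Q (other pairings), all impossible. Hence [Q(γ):Q] = 4 = [Q(√61, √229):Q], so Q(γ) = Q(√61, √229).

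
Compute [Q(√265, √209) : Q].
[Q(√265, √209) : Q] = 4

[Q(√265):Q] = 2 (min poly x^2 - 265, irreducible since 265 is squarefree > 1). For the top step, suppose √209 ∈ Q(√265), say √209 = c + d√265 with c, d ∈ Q. Squaring: 209 = c^2 + 265d^2 + 2cd√265. Since √265 ∉ Q this forces 2cd = 0. If d = 0 then √209 = c ∈ Q, contradicting 209 squarefree > 1. If c = 0 then 209 = 265d^2, so 265·209 = (265d)^2 is a perfect square in Q — but 265·209 = 55385 is not a perfect square (since 265 and 209 are distinct squarefree integers). Contradiction. Hence √209 ∉ Q(√265), so x^2 - 209 stays irreducible over Q(√265) and [Q(√265, √209) : Q(√265)] = 2. By the tower law, [Q(√265, √209) : Q] = 2 · 2 = 4.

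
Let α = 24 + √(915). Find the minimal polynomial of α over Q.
m_α(x) = x^2 - 48x - 339

From α - 24 = √(915), squaring gives (α - 24)^2 = 915, i.e. α^2 - 48α + 576 = 915, so α^2 - 48α - 339 = 0. The discriminant of x^2 - 48x - 339 is (-48)^2 - 4·(-339) = 2304 + 1356 = 3660, and 4·(915) is not a perfect square in Q since 915 is squarefree and ≠ 1. Hence x^2 - 48x - 339 is irreducible over Q and is the minimal polynomial of α.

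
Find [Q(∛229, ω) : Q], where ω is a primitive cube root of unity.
[Q(∛229, ω) : Q] = 6

[Q(∛229):Q] = 3 (min poly x^3 - 229, irreducible since 229 is not a perfect cube). [Q(ω):Q] = 2 (min poly x^2 + x + 1). Since Q(∛229) ⊂ R and ω ∉ R, we have ω ∉ Q(∛229), so x^2 + x + 1 remains irreducible over Q(∛229) and [Q(∛229, ω) : Q(∛229)] = 2. By the tower law, [Q(∛229, ω) : Q] = 3 · 2 = 6. (In fact Q(∛229, ω) is the splitting field of x^3 - 229 over Q.)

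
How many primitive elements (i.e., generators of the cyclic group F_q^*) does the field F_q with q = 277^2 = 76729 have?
There are φ(76728) = 24288 primitive elements

F_q^* is cyclic of order q - 1 = 76728. A cyclic group of order m has exactly φ(m) generators. Here m = 76728 = 2^3 · 3 · 23 · 139, so the number of primitive elements is φ(76728) = 24288.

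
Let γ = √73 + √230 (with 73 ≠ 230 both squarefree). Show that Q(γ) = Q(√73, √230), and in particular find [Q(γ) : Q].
[Q(γ) : Q] = 4 (equivalently, Q(γ) = Q(√73, √230))

Obviously Q(γ) ⊆ Q(√73, √230), and [Q(√73, √230):Q] = 4 (since 73, 230 are distinct squarefree integers > 1 with 16790 not a perfect square). To show equality we compute the minimal polynomial of γ. From γ = √73 + √230: γ^2 = 73 + 2√(16790) + 230 = 303 + 2√(16790), so γ^2 - 303 = 2√(16790); squaring, (γ^2 - 303)^2 = 4·16790, i.e. γ^4 - 606γ^2 + 91809 - 67160 = 0, i.e. γ^4 - 606γ^2 + 24649 = 0. So γ is a root of x^4 - 606x^2 + 24649. This polynomial is irreducible over Q: it has no rational root (each ±√73 ± √230 is irrational), and any factorization into two quadratics over Q would force √(16790) ∈ Q (pairing opposite roots) or √73, √230 ∈ Q (other pairings), all impossible. Hence [Q(γ):Q] = 4 = [Q(√73, √230):Q], so Q(γ) = Q(√73, √230).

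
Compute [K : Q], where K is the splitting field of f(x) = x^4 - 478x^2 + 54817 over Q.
[K : Q] = 4

Solving the quadratic in x^2: x^2 = (478 ± √(478^2 - 4·54817))/2 = (478 ± √9216)/2 = (478 ± 96)/2, giving x^2 = 287 or x^2 = 191. So f(x) = (x^2 - 287)(x^2 - 191) and the roots of f are ±√287, ±√191. Hence the splitting field is K = Q(√287, √191). Since 287 and 191 are distinct squarefree integers > 1, their product 54817 is not a perfect square, so √191 ∉ Q(√287). By the tower law [K:Q] = [Q(√287,√191):Q(√287)] · [Q(√287):Q] = 2 · 2 = 4.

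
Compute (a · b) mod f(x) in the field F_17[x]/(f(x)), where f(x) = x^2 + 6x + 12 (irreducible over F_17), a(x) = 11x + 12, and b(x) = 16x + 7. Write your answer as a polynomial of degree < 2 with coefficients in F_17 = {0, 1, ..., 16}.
a · b ≡ 12x + 12 (mod f(x))

Multiply in F_17[x]: a(x)·b(x) = (11x + 12)·(16x + 7) = 6x^2 + 14x + 16. This has degree ≥ 2, so divide by f(x) over F_17: 6x^2 + 14x + 16 = (6)·(x^2 + 6x + 12) + (12x + 12). Hence a·b ≡ 12x + 12 (mod f). (F_17[x]/(f) is a field with 17^2 = 289 elements since f is irreducible of degree 2.)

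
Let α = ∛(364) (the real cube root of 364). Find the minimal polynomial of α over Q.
m_α(x) = x^3 - 364

α satisfies α^3 = 364, so x^3 - 364 annihilates α. By the rational root test, a rational root p/q (in lowest terms) of x^3 - 364 would satisfy p^3 = 364 q^3, forcing q = 1 and p^3 = 364; but 364 is not a perfect cube, contradiction. A monic cubic over Q with no rational root is irreducible (any nontrivial factorization would include a linear factor). Hence x^3 - 364 is the minimal polynomial of α, and in particular [Q(α):Q] = 3.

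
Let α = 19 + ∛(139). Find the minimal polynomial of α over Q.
m_α(x) = x^3 - 57x^2 + 1083x - 6998

Set β = α - 19 = ∛(139), so β^3 = 139. Then (α - 19)^3 - 139 = 0, i.e. α is a root of g(x) = (x - 19)^3 - 139 = x^3 - 57x^2 + 1083x - 6998. Since g(x) = h(x - 19) where h(x) = x^3 - 139, and h is irreducible over Q (because 139 is not a perfect cube, so h has no rational root, and a monic cubic with no rational root is irreducible), g is also irreducible (irreducibility is preserved under the substitution x → x - 19). Hence m_α(x) = x^3 - 57x^2 + 1083x - 6998.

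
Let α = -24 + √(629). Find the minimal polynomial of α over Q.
m_α(x) = x^2 + 48x - 53

From α + 24 = √(629), squaring gives (α + 24)^2 = 629, i.e. α^2 + 48α + 576 = 629, so α^2 + 48α - 53 = 0. The discriminant of x^2 + 48x - 53 is (48)^2 - 4·(-53) = 2304 + 212 = 2516, and 4·(629) is not a perfect square in Q since 629 is squarefree and ≠ 1. Hence x^2 + 48x - 53 is irreducible over Q and is the minimal polynomial of α.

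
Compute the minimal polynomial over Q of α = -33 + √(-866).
m_α(x) = x^2 + 66x + 1955

From α + 33 = √(-866), squaring gives (α + 33)^2 = -866, i.e. α^2 + 66α + 1089 = -866, so α^2 + 66α + 1955 = 0. The discriminant of x^2 + 66x + 1955 is (66)^2 - 4·(1955) = 4356 - 7820 = -3464, and 4·(-866) is not a perfect square in Q since -866 is squarefree and ≠ 1. Hence x^2 + 66x + 1955 is irreducible over Q and is the minimal polynomial of α.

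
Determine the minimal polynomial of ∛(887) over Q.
m_α(x) = x^3 - 887

α satisfies α^3 = 887, so x^3 - 887 annihilates α. By the rational root test, a rational root p/q (in lowest terms) of x^3 - 887 would satisfy p^3 = 887 q^3, forcing q = 1 and p^3 = 887; but 887 is not a perfect cube, contradiction. A monic cubic over Q with no rational root is irreducible (any nontrivial factorization would include a linear factor). Hence x^3 - 887 is the minimal polynomial of α, and in particular [Q(α):Q] = 3.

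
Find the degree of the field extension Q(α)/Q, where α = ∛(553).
[Q(α):Q] = 3

The minimal polynomial of α is x^3 - 553, irreducible over Q since 553 is not a perfect cube (so x^3 - 553 has no rational root). Hence [Q(α):Q] = deg(m_α) = 3.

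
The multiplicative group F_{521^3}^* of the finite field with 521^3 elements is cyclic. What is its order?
|F_{521^3}^*| = 141420760

F_{521^3} has 521^3 = 141420761 elements; its multiplicative group consists of all nonzero elements, so |F_{521^3}^*| = 141420761 - 1 = 141420760. (It is cyclic since any finite subgroup of the multiplicative group of a field is cyclic.)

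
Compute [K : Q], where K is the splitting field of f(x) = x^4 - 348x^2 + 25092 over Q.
[K : Q] = 4

Solving the quadratic in x^2: x^2 = (348 ± √(348^2 - 4·25092))/2 = (348 ± √20736)/2 = (348 ± 144)/2, giving x^2 = 102 or x^2 = 246. So f(x) = (x^2 - 102)(x^2 - 246) and the roots of f are ±√102, ±√246. Hence the splitting field is K = Q(√102, √246). Since 102 and 246 are distinct squarefree integers > 1, their product 25092 is not a perfect square, so √246 ∉ Q(√102). By the tower law [K:Q] = [Q(√102,√246):Q(√102)] · [Q(√102):Q] = 2 · 2 = 4.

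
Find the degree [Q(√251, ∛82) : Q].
[Q(√251, ∛82) : Q] = 6

Let L = Q(√251, ∛82). Since Q(√251) ⊂ L and [Q(√251):Q] = 2, the tower law gives 2 | [L:Q]. Likewise Q(∛82) ⊂ L with [Q(∛82):Q] = 3 (because 82 is not a perfect cube), so 3 | [L:Q]. As gcd(2,3) = 1, [L:Q] is divisible by 6. Conversely L is generated over Q by √251 and ∛82, so [L:Q] ≤ 2·3 = 6. Therefore [Q(√251, ∛82) : Q] = 6.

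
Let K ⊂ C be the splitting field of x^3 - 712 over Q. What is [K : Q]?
[K : Q] = 6

The roots of x^3 - 712 are ∛712, ω∛712, ω^2∛712 where ω = e^(2πi/3) is a primitive cube root of unity, so K = Q(∛712, ω). Now [Q(∛712):Q] = 3 (since 712 is not a perfect cube, x^3 - 712 is irreducible) and [Q(ω):Q] = 2. Both 2 and 3 divide [K:Q], and [K:Q] ≤ 3·2 = 6, so [K:Q] = 6. (Equivalently: Q(∛712) ⊂ R but ω ∉ R, so [K : Q(∛712)] = 2.)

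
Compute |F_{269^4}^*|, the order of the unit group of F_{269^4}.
|F_{269^4}^*| = 5236114320

F_{269^4} has 269^4 = 5236114321 elements; its multiplicative group consists of all nonzero elements, so |F_{269^4}^*| = 5236114321 - 1 = 5236114320. (It is cyclic since any finite subgroup of the multiplicative group of a field is cyclic.)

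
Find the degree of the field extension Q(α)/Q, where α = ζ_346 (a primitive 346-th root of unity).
[Q(α):Q] = 172

The minimal polynomial of ζ_346 over Q is the 346-th cyclotomic polynomial Φ_346(x), which is irreducible over Q and has degree φ(346) = 172. Hence [Q(α):Q] = φ(346) = 172.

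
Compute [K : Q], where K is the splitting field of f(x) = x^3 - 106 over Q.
[K : Q] = 6

The roots of x^3 - 106 are ∛106, ω∛106, ω^2∛106 where ω = e^(2πi/3) is a primitive cube root of unity, so K = Q(∛106, ω). Now [Q(∛106):Q] = 3 (since 106 is not a perfect cube, x^3 - 106 is irreducible) and [Q(ω):Q] = 2. Both 2 and 3 divide [K:Q], and [K:Q] ≤ 3·2 = 6, so [K:Q] = 6. (Equivalently: Q(∛106) ⊂ R but ω ∉ R, so [K : Q(∛106)] = 2.)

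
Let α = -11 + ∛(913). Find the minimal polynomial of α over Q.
m_α(x) = x^3 + 33x^2 + 363x + 418

Set β = α + 11 = ∛(913), so β^3 = 913. Then (α + 11)^3 - 913 = 0, i.e. α is a root of g(x) = (x + 11)^3 - 913 = x^3 + 33x^2 + 363x + 418. Since g(x) = h(x + 11) where h(x) = x^3 - 913, and h is irreducible over Q (because 913 is not a perfect cube, so h has no rational root, and a monic cubic with no rational root is irreducible), g is also irreducible (irreducibility is preserved under the substitution x → x + 11). Hence m_α(x) = x^3 + 33x^2 + 363x + 418.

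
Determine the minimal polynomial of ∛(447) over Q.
m_α(x) = x^3 - 447

α satisfies α^3 = 447, so x^3 - 447 annihilates α. By the rational root test, a rational root p/q (in lowest terms) of x^3 - 447 would satisfy p^3 = 447 q^3, forcing q = 1 and p^3 = 447; but 447 is not a perfect cube, contradiction. A monic cubic over Q with no rational root is irreducible (any nontrivial factorization would include a linear factor). Hence x^3 - 447 is the minimal polynomial of α, and in particular [Q(α):Q] = 3.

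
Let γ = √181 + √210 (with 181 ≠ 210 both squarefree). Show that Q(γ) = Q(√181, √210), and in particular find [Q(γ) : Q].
[Q(γ) : Q] = 4 (equivalently, Q(γ) = Q(√181, √210))

Obviously Q(γ) ⊆ Q(√181, √210), and [Q(√181, √210):Q] = 4 (since 181, 210 are distinct squarefree integers > 1 with 38010 not a perfect square). To show equality we compute the minimal polynomial of γ. From γ = √181 + √210: γ^2 = 181 + 2√(38010) + 210 = 391 + 2√(38010), so γ^2 - 391 = 2√(38010); squaring, (γ^2 - 391)^2 = 4·38010, i.e. γ^4 - 782γ^2 + 152881 - 152040 = 0, i.e. γ^4 - 782γ^2 + 841 = 0. So γ is a root of x^4 - 782x^2 + 841. This polynomial is irreducible over Q: it has no rational root (each ±√181 ± √210 is irrational), and any factorization into two quadratics over Q would force √(38010) ∈ Q (pairing opposite roots) or √181, √210 ∈ Q (other pairings), all impossible. Hence [Q(γ):Q] = 4 = [Q(√181, √210):Q], so Q(γ) = Q(√181, √210).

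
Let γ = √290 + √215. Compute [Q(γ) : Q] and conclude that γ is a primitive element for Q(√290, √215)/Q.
[Q(γ) : Q] = 4 (equivalently, Q(γ) = Q(√290, √215))

Obviously Q(γ) ⊆ Q(√290, √215), and [Q(√290, √215):Q] = 4 (since 290, 215 are distinct squarefree integers > 1 with 62350 not a perfect square). To show equality we compute the minimal polynomial of γ. From γ = √290 + √215: γ^2 = 290 + 2√(62350) + 215 = 505 + 2√(62350), so γ^2 - 505 = 2√(62350); squaring, (γ^2 - 505)^2 = 4·62350, i.e. γ^4 - 1010γ^2 + 255025 - 249400 = 0, i.e. γ^4 - 1010γ^2 + 5625 = 0. So γ is a root of x^4 - 1010x^2 + 5625. This polynomial is irreducible over Q: it has no rational root (each ±√290 ± √215 is irrational), and any factorization into two quadratics over Q would force √(62350) ∈ Q (pairing opposite roots) or √290, √215 ∈ Q (other pairings), all impossible. Hence [Q(γ):Q] = 4 = [Q(√290, √215):Q], so Q(γ) = Q(√290, √215).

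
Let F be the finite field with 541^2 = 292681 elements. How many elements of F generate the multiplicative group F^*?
There are φ(292680) = 77760 primitive elements

F_q^* is cyclic of order q - 1 = 292680. A cyclic group of order m has exactly φ(m) generators. Here m = 292680 = 2^3 · 3^3 · 5 · 271, so the number of primitive elements is φ(292680) = 77760.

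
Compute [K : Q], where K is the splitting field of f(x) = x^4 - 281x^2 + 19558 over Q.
[K : Q] = 4

Solving the quadratic in x^2: x^2 = (281 ± √(281^2 - 4·19558))/2 = (281 ± √729)/2 = (281 ± 27)/2, giving x^2 = 154 or x^2 = 127. So f(x) = (x^2 - 154)(x^2 - 127) and the roots of f are ±√154, ±√127. Hence the splitting field is K = Q(√154, √127). Since 154 and 127 are distinct squarefree integers > 1, their product 19558 is not a perfect square, so √127 ∉ Q(√154). By the tower law [K:Q] = [Q(√154,√127):Q(√154)] · [Q(√154):Q] = 2 · 2 = 4.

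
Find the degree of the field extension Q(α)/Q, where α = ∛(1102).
[Q(α):Q] = 3

The minimal polynomial of α is x^3 - 1102, irreducible over Q since 1102 is not a perfect cube (so x^3 - 1102 has no rational root). Hence [Q(α):Q] = deg(m_α) = 3.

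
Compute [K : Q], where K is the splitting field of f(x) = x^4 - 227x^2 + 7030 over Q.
[K : Q] = 4

Solving the quadratic in x^2: x^2 = (227 ± √(227^2 - 4·7030))/2 = (227 ± √23409)/2 = (227 ± 153)/2, giving x^2 = 190 or x^2 = 37. So f(x) = (x^2 - 190)(x^2 - 37) and the roots of f are ±√190, ±√37. Hence the splitting field is K = Q(√190, √37). Since 190 and 37 are distinct squarefree integers > 1, their product 7030 is not a perfect square, so √37 ∉ Q(√190). By the tower law [K:Q] = [Q(√190,√37):Q(√190)] · [Q(√190):Q] = 2 · 2 = 4.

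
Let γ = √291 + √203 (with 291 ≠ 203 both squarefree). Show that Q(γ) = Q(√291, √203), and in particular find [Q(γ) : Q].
[Q(γ) : Q] = 4 (equivalently, Q(γ) = Q(√291, √203))

Obviously Q(γ) ⊆ Q(√291, √203), and [Q(√291, √203):Q] = 4 (since 291, 203 are distinct squarefree integers > 1 with 59073 not a perfect square). To show equality we compute the minimal polynomial of γ. From γ = √291 + √203: γ^2 = 291 + 2√(59073) + 203 = 494 + 2√(59073), so γ^2 - 494 = 2√(59073); squaring, (γ^2 - 494)^2 = 4·59073, i.e. γ^4 - 988γ^2 + 244036 - 236292 = 0, i.e. γ^4 - 988γ^2 + 7744 = 0. So γ is a root of x^4 - 988x^2 + 7744. This polynomial is irreducible over Q: it has no rational root (each ±√291 ± √203 is irrational), and any factorization into two quadratics over Q would force √(59073) ∈ Q (pairing opposite roots) or √291, √203 ∈ Q (other pairings), all impossible. Hence [Q(γ):Q] = 4 = [Q(√291, √203):Q], so Q(γ) = Q(√291, √203).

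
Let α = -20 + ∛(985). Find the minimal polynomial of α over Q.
m_α(x) = x^3 + 60x^2 + 1200x + 7015

Set β = α + 20 = ∛(985), so β^3 = 985. Then (α + 20)^3 - 985 = 0, i.e. α is a root of g(x) = (x + 20)^3 - 985 = x^3 + 60x^2 + 1200x + 7015. Since g(x) = h(x + 20) where h(x) = x^3 - 985, and h is irreducible over Q (because 985 is not a perfect cube, so h has no rational root, and a monic cubic with no rational root is irreducible), g is also irreducible (irreducibility is preserved under the substitution x → x + 20). Hence m_α(x) = x^3 + 60x^2 + 1200x + 7015.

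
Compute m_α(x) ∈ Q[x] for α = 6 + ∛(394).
m_α(x) = x^3 - 18x^2 + 108x - 610

Set β = α - 6 = ∛(394), so β^3 = 394. Then (α - 6)^3 - 394 = 0, i.e. α is a root of g(x) = (x - 6)^3 - 394 = x^3 - 18x^2 + 108x - 610. Since g(x) = h(x - 6) where h(x) = x^3 - 394, and h is irreducible over Q (because 394 is not a perfect cube, so h has no rational root, and a monic cubic with no rational root is irreducible), g is also irreducible (irreducibility is preserved under the substitution x → x - 6). Hence m_α(x) = x^3 - 18x^2 + 108x - 610.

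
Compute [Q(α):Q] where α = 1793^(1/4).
[Q(α):Q] = 4

α is a root of x^4 - 1793. By Eisenstein's criterion at the prime p = 11 (which divides the constant term 1793 but p^2 = 121 does not, since 1793 is squarefree), x^4 - 1793 is irreducible over Q. Hence [Q(α):Q] = 4.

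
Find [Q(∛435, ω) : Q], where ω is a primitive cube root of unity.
[Q(∛435, ω) : Q] = 6

[Q(∛435):Q] = 3 (min poly x^3 - 435, irreducible since 435 is not a perfect cube). [Q(ω):Q] = 2 (min poly x^2 + x + 1). Since Q(∛435) ⊂ R and ω ∉ R, we have ω ∉ Q(∛435), so x^2 + x + 1 remains irreducible over Q(∛435) and [Q(∛435, ω) : Q(∛435)] = 2. By the tower law, [Q(∛435, ω) : Q] = 3 · 2 = 6. (In fact Q(∛435, ω) is the splitting field of x^3 - 435 over Q.)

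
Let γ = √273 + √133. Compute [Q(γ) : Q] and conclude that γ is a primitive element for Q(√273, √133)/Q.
[Q(γ) : Q] = 4 (equivalently, Q(γ) = Q(√273, √133))

Obviously Q(γ) ⊆ Q(√273, √133), and [Q(√273, √133):Q] = 4 (since 273, 133 are distinct squarefree integers > 1 with 36309 not a perfect square). To show equality we compute the minimal polynomial of γ. From γ = √273 + √133: γ^2 = 273 + 2√(36309) + 133 = 406 + 2√(36309), so γ^2 - 406 = 2√(36309); squaring, (γ^2 - 406)^2 = 4·36309, i.e. γ^4 - 812γ^2 + 164836 - 145236 = 0, i.e. γ^4 - 812γ^2 + 19600 = 0. So γ is a root of x^4 - 812x^2 + 19600. This polynomial is irreducible over Q: it has no rational root (each ±√273 ± √133 is irrational), and any factorization into two quadratics over Q would force √(36309) ∈ Q (pairing opposite roots) or √273, √133 ∈ Q (other pairings), all impossible. Hence [Q(γ):Q] = 4 = [Q(√273, √133):Q], so Q(γ) = Q(√273, √133).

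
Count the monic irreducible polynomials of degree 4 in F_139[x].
There are 93320430 monic irreducible polynomials of degree 4 over F_139

Each element of F_{139^4} that lies in no proper subfield is a root of exactly one monic irreducible of degree 4 over F_139, and each such polynomial has 4 distinct roots in F_{139^4}. By Möbius inversion the count is N_139(4) = (1/4) Σ_{d|4} μ(4/d) · 139^d = (1/4)(μ(4)·139^1 + μ(2)·139^2 + μ(1)·139^4) = 373281720/4 = 93320430.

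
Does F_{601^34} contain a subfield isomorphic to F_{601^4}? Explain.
No: F_{601^4} is not a subfield of F_{601^34}

F_{p^m} embeds in F_{p^n} iff m | n. Here 4 ∤ 34 (since 34 = 8·4 + 2 with remainder 2 ≠ 0), so F_{601^4} is not a subfield of F_{601^34}. Equivalently: if it were, the tower law would give 4 = [F_{601^4}:F_601] dividing [F_{601^34}:F_601] = 34, contradiction.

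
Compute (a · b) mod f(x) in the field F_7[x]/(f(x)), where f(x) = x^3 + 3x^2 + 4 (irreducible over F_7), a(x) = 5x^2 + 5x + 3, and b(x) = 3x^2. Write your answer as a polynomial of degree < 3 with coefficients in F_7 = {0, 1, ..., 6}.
a · b ≡ x^2 + 3x + 1 (mod f(x))

Multiply in F_7[x]: a(x)·b(x) = (5x^2 + 5x + 3)·(3x^2) = x^4 + x^3 + 2x^2. This has degree ≥ 3, so divide by f(x) over F_7: x^4 + x^3 + 2x^2 = (x + 5)·(x^3 + 3x^2 + 4) + (x^2 + 3x + 1). Hence a·b ≡ x^2 + 3x + 1 (mod f). (F_7[x]/(f) is a field with 7^3 = 343 elements since f is irreducible of degree 3.)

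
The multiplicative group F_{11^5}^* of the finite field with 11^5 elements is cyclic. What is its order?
|F_{11^5}^*| = 161050

F_{11^5} has 11^5 = 161051 elements; its multiplicative group consists of all nonzero elements, so |F_{11^5}^*| = 161051 - 1 = 161050. (It is cyclic since any finite subgroup of the multiplicative group of a field is cyclic.)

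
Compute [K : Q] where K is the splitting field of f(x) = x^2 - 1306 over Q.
[K : Q] = 2

f(x) = x^2 - 1306 factors as (x - √1306)(x + √1306). The splitting field is K = Q(√1306). Since 1306 is squarefree and > 1, it is not a perfect square, so x^2 - 1306 is irreducible over Q and [Q(√1306) : Q] = 2. Hence [K : Q] = 2.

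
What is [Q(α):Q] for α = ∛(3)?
[Q(α):Q] = 3

The minimal polynomial of α is x^3 - 3, irreducible over Q since 3 is not a perfect cube (so x^3 - 3 has no rational root). Hence [Q(α):Q] = deg(m_α) = 3.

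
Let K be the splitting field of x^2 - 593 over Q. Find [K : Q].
[K : Q] = 2

f(x) = x^2 - 593 factors as (x - √593)(x + √593). The splitting field is K = Q(√593). Since 593 is squarefree and > 1, it is not a perfect square, so x^2 - 593 is irreducible over Q and [Q(√593) : Q] = 2. Hence [K : Q] = 2.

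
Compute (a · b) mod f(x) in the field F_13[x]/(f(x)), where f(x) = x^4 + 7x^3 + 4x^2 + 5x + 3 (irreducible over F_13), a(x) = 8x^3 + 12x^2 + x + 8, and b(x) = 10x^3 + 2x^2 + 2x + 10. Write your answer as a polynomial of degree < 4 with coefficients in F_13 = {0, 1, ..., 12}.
a · b ≡ 3x^3 + x^2 + 2x + 7 (mod f(x))

Multiply in F_13[x]: a(x)·b(x) = (8x^3 + 12x^2 + x + 8)·(10x^3 + 2x^2 + 2x + 10) = 2x^6 + 6x^5 + 11x^4 + 4x^3 + 8x^2 + 2. This has degree ≥ 4, so divide by f(x) over F_13: 2x^6 + 6x^5 + 11x^4 + 4x^3 + 8x^2 + 2 = (2x^2 + 5x + 7)·(x^4 + 7x^3 + 4x^2 + 5x + 3) + (3x^3 + x^2 + 2x + 7). Hence a·b ≡ 3x^3 + x^2 + 2x + 7 (mod f). (F_13[x]/(f) is a field with 13^4 = 28561 elements since f is irreducible of degree 4.)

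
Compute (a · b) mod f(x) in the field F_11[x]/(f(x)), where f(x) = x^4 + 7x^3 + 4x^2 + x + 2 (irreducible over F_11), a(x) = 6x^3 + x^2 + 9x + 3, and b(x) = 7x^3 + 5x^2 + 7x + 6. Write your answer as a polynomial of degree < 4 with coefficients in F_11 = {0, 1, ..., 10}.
a · b ≡ 7x^3 + 3x^2 + 3x + 1 (mod f(x))

Multiply in F_11[x]: a(x)·b(x) = (6x^3 + x^2 + 9x + 3)·(7x^3 + 5x^2 + 7x + 6) = 9x^6 + 4x^5 + 10x^3 + 7x^2 + 9x + 7. This has degree ≥ 4, so divide by f(x) over F_11: 9x^6 + 4x^5 + 10x^3 + 7x^2 + 9x + 7 = (9x^2 + 7x + 3)·(x^4 + 7x^3 + 4x^2 + x + 2) + (7x^3 + 3x^2 + 3x + 1). Hence a·b ≡ 7x^3 + 3x^2 + 3x + 1 (mod f). (F_11[x]/(f) is a field with 11^4 = 14641 elements since f is irreducible of degree 4.)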